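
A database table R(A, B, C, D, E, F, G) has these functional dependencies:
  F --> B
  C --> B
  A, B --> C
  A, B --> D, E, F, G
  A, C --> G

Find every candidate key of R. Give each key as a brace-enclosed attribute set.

No FD produces {A}, so it must be in every candidate key.
{A, B} is a candidate key since {A, B}⁺ = {A, B, C, D, E, F, G} covers every attribute.
{A, C} is a candidate key since {A, C}⁺ = {A, B, C, D, E, F, G} covers every attribute.
{A, F} is a candidate key since {A, F}⁺ = {A, B, C, D, E, F, G} covers every attribute.
Any other superkey properly contains one of these, so there are no further candidate keys.

{A, B}, {A, C}, {A, F}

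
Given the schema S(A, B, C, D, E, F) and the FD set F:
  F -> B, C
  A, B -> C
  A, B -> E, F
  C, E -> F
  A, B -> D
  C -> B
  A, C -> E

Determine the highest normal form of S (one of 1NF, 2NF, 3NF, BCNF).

Candidate keys: {A, B}, {A, C}, {A, F}. Prime attributes: {A, B, C, F}.
F -> B, C breaks BCNF: {F}⁺ = {B, C, F}, so {F} is not a superkey.
Since {B, C} ⊆ prime attributes and every other non-superkey FD also has a prime right side, the schema is in 3NF.

3NF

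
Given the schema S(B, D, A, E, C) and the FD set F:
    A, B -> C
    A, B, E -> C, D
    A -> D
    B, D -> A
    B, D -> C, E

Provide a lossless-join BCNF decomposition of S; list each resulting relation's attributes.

{A, B, C, E}; {A, D}

Candidate keys of the original relation: {A, B}, {B, D}.
{A, B, C, D, E}: {A} determines {A, D} here but is not a superkey — split on A -> D, giving {A, D} and {A, B, C, E}.
{A, D} has no BCNF violation.
{A, B, C, E} has no BCNF violation.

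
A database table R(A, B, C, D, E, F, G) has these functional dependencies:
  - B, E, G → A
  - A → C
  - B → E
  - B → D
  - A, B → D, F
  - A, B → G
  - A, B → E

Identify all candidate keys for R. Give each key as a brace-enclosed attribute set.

{A, B}, {B, G}

{B} never appears on the right of any FD, so every key must include it.
Closure of {A, B} is {A, B, C, D, E, F, G}, the whole schema; {A, B} is a candidate key.
Closure of {B, G} is {A, B, C, D, E, F, G}, the whole schema; {B, G} is a candidate key.
These are minimal and exhaustive — every other superkey contains one of them.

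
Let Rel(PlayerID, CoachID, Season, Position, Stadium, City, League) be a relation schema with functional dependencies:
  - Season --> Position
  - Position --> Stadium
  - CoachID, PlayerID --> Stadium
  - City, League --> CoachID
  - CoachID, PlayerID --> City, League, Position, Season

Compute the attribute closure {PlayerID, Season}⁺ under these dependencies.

Start with {PlayerID, Season}.
Season --> Position applies; add {Position} → now {PlayerID, Position, Season}.
Position --> Stadium applies; add {Stadium} → now {PlayerID, Position, Season, Stadium}.
No further FD applies.

{PlayerID, Position, Season, Stadium}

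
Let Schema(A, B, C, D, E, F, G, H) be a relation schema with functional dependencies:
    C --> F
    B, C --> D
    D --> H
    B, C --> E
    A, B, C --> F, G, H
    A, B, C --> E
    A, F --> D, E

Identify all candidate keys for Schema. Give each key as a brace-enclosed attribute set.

Attributes never on any right-hand side: {A, B, C} — every candidate key must contain all of them.
{A, B, C} is a candidate key since {A, B, C}⁺ = {A, B, C, D, E, F, G, H} covers every attribute.
No smaller or unrelated set reaches every attribute, so there are no other keys.

{A, B, C}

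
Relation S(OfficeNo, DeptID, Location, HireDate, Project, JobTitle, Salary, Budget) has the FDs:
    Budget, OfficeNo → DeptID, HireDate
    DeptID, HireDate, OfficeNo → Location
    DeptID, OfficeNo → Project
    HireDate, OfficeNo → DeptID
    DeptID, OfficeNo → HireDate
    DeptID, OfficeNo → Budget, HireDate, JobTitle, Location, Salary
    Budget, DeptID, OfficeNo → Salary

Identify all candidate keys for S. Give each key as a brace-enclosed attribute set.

{Budget, OfficeNo}, {DeptID, OfficeNo}, {HireDate, OfficeNo}

{OfficeNo} never appears on the right of any FD, so every key must include it.
{Budget, OfficeNo} is a candidate key since {Budget, OfficeNo}⁺ = {Budget, DeptID, HireDate, JobTitle, Location, OfficeNo, Project, Salary} covers every attribute.
{DeptID, OfficeNo} is a candidate key since {DeptID, OfficeNo}⁺ = {Budget, DeptID, HireDate, JobTitle, Location, OfficeNo, Project, Salary} covers every attribute.
{HireDate, OfficeNo} is a candidate key since {HireDate, OfficeNo}⁺ = {Budget, DeptID, HireDate, JobTitle, Location, OfficeNo, Project, Salary} covers every attribute.
These are minimal and exhaustive — every other superkey contains one of them.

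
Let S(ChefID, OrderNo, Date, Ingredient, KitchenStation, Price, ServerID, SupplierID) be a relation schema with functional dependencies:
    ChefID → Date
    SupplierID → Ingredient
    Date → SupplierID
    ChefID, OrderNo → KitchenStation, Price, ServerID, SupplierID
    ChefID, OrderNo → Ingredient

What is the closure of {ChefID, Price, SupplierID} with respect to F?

{ChefID, Date, Ingredient, Price, SupplierID}

Start with {ChefID, Price, SupplierID}.
ChefID → Date applies; add {Date} → now {ChefID, Date, Price, SupplierID}.
SupplierID → Ingredient applies; add {Ingredient} → now {ChefID, Date, Ingredient, Price, SupplierID}.
No further FD applies.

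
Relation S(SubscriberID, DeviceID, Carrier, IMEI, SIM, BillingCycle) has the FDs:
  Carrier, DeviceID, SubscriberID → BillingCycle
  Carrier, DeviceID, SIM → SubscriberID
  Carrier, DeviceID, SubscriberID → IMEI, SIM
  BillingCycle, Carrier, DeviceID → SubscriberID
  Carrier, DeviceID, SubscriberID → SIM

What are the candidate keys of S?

{BillingCycle, Carrier, DeviceID}, {Carrier, DeviceID, SIM}, {Carrier, DeviceID, SubscriberID}

{Carrier, DeviceID} never appear on the right of any FD, so every key must include all of them.
Closure of {BillingCycle, Carrier, DeviceID} is {BillingCycle, Carrier, DeviceID, IMEI, SIM, SubscriberID}, the whole schema; {BillingCycle, Carrier, DeviceID} is a candidate key.
Closure of {Carrier, DeviceID, SIM} is {BillingCycle, Carrier, DeviceID, IMEI, SIM, SubscriberID}, the whole schema; {Carrier, DeviceID, SIM} is a candidate key.
Closure of {Carrier, DeviceID, SubscriberID} is {BillingCycle, Carrier, DeviceID, IMEI, SIM, SubscriberID}, the whole schema; {Carrier, DeviceID, SubscriberID} is a candidate key.
No proper subset of any of these is a key, and no other minimal superkey exists.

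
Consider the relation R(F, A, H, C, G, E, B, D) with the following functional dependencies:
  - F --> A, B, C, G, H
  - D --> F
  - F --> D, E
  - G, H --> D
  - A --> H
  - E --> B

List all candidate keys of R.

{D} is a candidate key since {D}⁺ = {A, B, C, D, E, F, G, H} covers every attribute.
{F} is a candidate key since {F}⁺ = {A, B, C, D, E, F, G, H} covers every attribute.
{A, G} is a candidate key since {A, G}⁺ = {A, B, C, D, E, F, G, H} covers every attribute.
{G, H} is a candidate key since {G, H}⁺ = {A, B, C, D, E, F, G, H} covers every attribute.
Any other superkey properly contains one of these, so there are no further candidate keys.

{A, G}, {D}, {F}, {G, H}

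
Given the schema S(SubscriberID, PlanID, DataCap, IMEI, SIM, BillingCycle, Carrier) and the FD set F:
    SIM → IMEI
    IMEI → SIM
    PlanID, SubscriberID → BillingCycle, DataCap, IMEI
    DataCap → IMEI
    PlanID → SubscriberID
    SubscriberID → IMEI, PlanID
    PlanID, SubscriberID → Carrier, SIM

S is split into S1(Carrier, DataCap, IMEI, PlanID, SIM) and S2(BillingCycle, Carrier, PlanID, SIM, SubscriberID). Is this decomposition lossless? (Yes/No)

Yes

Common attributes: {Carrier, PlanID, SIM}; their closure is {BillingCycle, Carrier, DataCap, IMEI, PlanID, SIM, SubscriberID}.
Since S1 ⊆ {BillingCycle, Carrier, DataCap, IMEI, PlanID, SIM, SubscriberID}, the intersection is a superkey of S1; the decomposition is lossless.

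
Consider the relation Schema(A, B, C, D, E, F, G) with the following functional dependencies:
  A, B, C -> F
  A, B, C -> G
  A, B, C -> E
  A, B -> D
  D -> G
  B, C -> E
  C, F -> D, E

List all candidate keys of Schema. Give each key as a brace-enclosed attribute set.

{A, B, C}

No FD produces {A, B, C}, so they must be in every candidate key.
{A, B, C} is a candidate key since {A, B, C}⁺ = {A, B, C, D, E, F, G} covers every attribute.
Every other attribute set either contains this one or has a smaller closure.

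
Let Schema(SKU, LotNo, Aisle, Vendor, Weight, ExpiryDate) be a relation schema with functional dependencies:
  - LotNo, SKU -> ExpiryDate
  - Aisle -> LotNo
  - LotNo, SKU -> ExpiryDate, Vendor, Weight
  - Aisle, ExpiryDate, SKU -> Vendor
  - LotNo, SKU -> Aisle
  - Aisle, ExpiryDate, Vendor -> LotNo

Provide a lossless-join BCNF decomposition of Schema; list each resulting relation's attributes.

{Aisle, ExpiryDate, SKU, Vendor, Weight}; {Aisle, LotNo}

Candidate keys of the original relation: {Aisle, SKU}, {LotNo, SKU}.
{Aisle, ExpiryDate, LotNo, SKU, Vendor, Weight}: {Aisle} determines {Aisle, LotNo} here but is not a superkey — split on Aisle -> LotNo, giving {Aisle, LotNo} and {Aisle, ExpiryDate, SKU, Vendor, Weight}.
{Aisle, LotNo}: every determinant is a superkey — BCNF.
{Aisle, ExpiryDate, SKU, Vendor, Weight}: every determinant is a superkey — BCNF.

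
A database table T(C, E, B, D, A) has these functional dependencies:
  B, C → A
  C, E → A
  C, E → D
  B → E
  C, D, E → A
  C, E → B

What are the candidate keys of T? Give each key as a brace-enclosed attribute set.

{B, C}, {C, E}

Attributes never on any right-hand side: {C} — every candidate key must contain it.
{B, C}⁺ = {A, B, C, D, E} — all of the relation — so {B, C} is a candidate key.
{C, E}⁺ = {A, B, C, D, E} — all of the relation — so {C, E} is a candidate key.
Any other superkey properly contains one of these, so there are no further candidate keys.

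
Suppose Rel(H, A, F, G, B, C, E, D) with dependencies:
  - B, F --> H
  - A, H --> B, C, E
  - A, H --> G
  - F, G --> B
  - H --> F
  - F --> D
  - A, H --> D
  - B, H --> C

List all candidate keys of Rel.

{A} never appears on the right of any FD, so every key must include it.
{A, H}⁺ = {A, B, C, D, E, F, G, H} — all of the relation — so {A, H} is a candidate key.
{A, B, F}⁺ = {A, B, C, D, E, F, G, H} — all of the relation — so {A, B, F} is a candidate key.
{A, F, G}⁺ = {A, B, C, D, E, F, G, H} — all of the relation — so {A, F, G} is a candidate key.
No proper subset of any of these is a key, and no other minimal superkey exists.

{A, B, F}, {A, F, G}, {A, H}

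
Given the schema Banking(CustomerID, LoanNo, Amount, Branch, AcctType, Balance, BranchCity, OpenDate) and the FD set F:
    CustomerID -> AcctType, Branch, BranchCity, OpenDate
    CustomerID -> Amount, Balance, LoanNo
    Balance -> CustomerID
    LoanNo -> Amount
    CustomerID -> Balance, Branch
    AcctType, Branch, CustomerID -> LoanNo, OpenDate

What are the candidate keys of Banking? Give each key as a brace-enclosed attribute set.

Closure of {Balance} is {AcctType, Amount, Balance, Branch, BranchCity, CustomerID, LoanNo, OpenDate}, the whole schema; {Balance} is a candidate key.
Closure of {CustomerID} is {AcctType, Amount, Balance, Branch, BranchCity, CustomerID, LoanNo, OpenDate}, the whole schema; {CustomerID} is a candidate key.
No proper subset of any of these is a key, and no other minimal superkey exists.

{Balance}, {CustomerID}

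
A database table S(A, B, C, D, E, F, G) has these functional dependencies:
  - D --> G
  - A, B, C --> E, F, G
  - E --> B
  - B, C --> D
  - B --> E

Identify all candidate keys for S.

{A, B, C}, {A, C, E}

{A, C} never appear on the right of any FD, so every key must include all of them.
{A, B, C} is a candidate key since {A, B, C}⁺ = {A, B, C, D, E, F, G} covers every attribute.
{A, C, E} is a candidate key since {A, C, E}⁺ = {A, B, C, D, E, F, G} covers every attribute.
Any other superkey properly contains one of these, so there are no further candidate keys.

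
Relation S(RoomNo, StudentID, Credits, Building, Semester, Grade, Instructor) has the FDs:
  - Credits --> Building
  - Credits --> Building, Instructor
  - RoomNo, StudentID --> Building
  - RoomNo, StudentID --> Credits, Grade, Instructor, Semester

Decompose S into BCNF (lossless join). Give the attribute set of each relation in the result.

Candidate key of the original relation: {RoomNo, StudentID}.
Within {Building, Credits, Grade, Instructor, RoomNo, Semester, StudentID}: {Credits}⁺ ∩ {Building, Credits, Grade, Instructor, RoomNo, Semester, StudentID} = {Building, Credits, Instructor}, not the whole set, so Credits --> Building, Instructor violates BCNF; decompose into {Building, Credits, Instructor} and {Credits, Grade, RoomNo, Semester, StudentID}.
{Building, Credits, Instructor} has no BCNF violation.
{Credits, Grade, RoomNo, Semester, StudentID} has no BCNF violation.

{Building, Credits, Instructor}; {Credits, Grade, RoomNo, Semester, StudentID}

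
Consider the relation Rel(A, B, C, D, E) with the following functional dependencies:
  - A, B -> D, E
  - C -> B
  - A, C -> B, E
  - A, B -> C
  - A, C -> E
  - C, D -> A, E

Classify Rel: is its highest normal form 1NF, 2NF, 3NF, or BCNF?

Candidate keys: {A, B}, {A, C}, {C, D}. Prime attributes: {A, B, C, D}.
C -> B: {C}⁺ = {B, C}, which is not all of the attributes, so the left side is not a superkey — BCNF is violated.
Its right-hand attributes {B} are all prime, as are those of every other non-superkey FD — the relation is in 3NF.

3NF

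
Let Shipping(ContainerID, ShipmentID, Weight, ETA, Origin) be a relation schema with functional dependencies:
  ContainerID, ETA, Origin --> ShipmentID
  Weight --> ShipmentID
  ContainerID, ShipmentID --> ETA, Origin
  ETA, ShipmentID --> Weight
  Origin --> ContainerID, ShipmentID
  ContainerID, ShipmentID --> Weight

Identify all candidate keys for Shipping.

{ContainerID, ShipmentID}, {ContainerID, Weight}, {Origin}

{Origin} is a candidate key since {Origin}⁺ = {ContainerID, ETA, Origin, ShipmentID, Weight} covers every attribute.
{ContainerID, ShipmentID} is a candidate key since {ContainerID, ShipmentID}⁺ = {ContainerID, ETA, Origin, ShipmentID, Weight} covers every attribute.
{ContainerID, Weight} is a candidate key since {ContainerID, Weight}⁺ = {ContainerID, ETA, Origin, ShipmentID, Weight} covers every attribute.
Any other superkey properly contains one of these, so there are no further candidate keys.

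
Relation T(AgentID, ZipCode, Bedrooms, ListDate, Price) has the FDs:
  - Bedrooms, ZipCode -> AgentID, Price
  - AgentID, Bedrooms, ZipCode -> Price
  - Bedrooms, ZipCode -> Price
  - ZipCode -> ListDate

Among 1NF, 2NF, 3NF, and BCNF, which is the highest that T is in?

Candidate key: {Bedrooms, ZipCode}. Prime attributes: {Bedrooms, ZipCode}.
ZipCode -> ListDate: {ZipCode}⁺ = {ListDate, ZipCode}, which is not all of the attributes, so the left side is not a superkey — BCNF is violated.
ZipCode -> ListDate has non-prime {ListDate} on the right and a non-superkey on the left, so 3NF fails.
The proper key subset {ZipCode} of {Bedrooms, ZipCode} determines non-prime {ListDate}, so the relation is not even in 2NF.

1NF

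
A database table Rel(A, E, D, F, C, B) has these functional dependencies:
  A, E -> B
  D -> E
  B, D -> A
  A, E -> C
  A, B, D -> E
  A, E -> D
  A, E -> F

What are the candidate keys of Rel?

{A, D}, {A, E}, {B, D}

Closure of {A, D} is {A, B, C, D, E, F}, the whole schema; {A, D} is a candidate key.
Closure of {A, E} is {A, B, C, D, E, F}, the whole schema; {A, E} is a candidate key.
Closure of {B, D} is {A, B, C, D, E, F}, the whole schema; {B, D} is a candidate key.
Any other superkey properly contains one of these, so there are no further candidate keys.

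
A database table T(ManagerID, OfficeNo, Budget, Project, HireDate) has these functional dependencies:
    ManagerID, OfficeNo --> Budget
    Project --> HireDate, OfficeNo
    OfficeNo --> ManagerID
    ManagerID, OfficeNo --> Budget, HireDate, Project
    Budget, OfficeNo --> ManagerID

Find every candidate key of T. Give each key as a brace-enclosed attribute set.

Closure of {OfficeNo} is {Budget, HireDate, ManagerID, OfficeNo, Project}, the whole schema; {OfficeNo} is a candidate key.
Closure of {Project} is {Budget, HireDate, ManagerID, OfficeNo, Project}, the whole schema; {Project} is a candidate key.
These are minimal and exhaustive — every other superkey contains one of them.

{OfficeNo}, {Project}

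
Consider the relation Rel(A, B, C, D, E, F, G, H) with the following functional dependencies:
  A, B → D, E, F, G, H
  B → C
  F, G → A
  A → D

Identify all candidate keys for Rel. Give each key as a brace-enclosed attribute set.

{A, B}, {B, F, G}

Attributes never on any right-hand side: {B} — every candidate key must contain it.
{A, B} is a candidate key since {A, B}⁺ = {A, B, C, D, E, F, G, H} covers every attribute.
{B, F, G} is a candidate key since {B, F, G}⁺ = {A, B, C, D, E, F, G, H} covers every attribute.
These are minimal and exhaustive — every other superkey contains one of them.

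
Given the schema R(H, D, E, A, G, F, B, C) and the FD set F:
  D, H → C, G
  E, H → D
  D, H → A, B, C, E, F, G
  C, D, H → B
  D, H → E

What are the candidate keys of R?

No FD produces {H}, so it must be in every candidate key.
{D, H}⁺ = {A, B, C, D, E, F, G, H} — all of the relation — so {D, H} is a candidate key.
{E, H}⁺ = {A, B, C, D, E, F, G, H} — all of the relation — so {E, H} is a candidate key.
No proper subset of any of these is a key, and no other minimal superkey exists.

{D, H}, {E, H}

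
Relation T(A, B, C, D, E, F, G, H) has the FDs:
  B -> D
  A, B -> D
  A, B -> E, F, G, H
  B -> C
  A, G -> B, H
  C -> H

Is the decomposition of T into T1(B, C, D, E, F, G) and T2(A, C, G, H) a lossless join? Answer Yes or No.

No

T1 ∩ T2 = {C, G}; its closure under F is {C, G, H}.
The closure covers neither T1 nor T2 entirely; the join is not lossless.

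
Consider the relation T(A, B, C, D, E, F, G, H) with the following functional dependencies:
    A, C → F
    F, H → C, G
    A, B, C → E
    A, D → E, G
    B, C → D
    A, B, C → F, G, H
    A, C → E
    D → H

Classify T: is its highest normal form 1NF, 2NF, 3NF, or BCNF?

1NF

Candidate keys: {A, B, C}, {A, B, D, F}, {A, B, F, H}. Prime attributes: {A, B, C, D, F, H}.
For A, C → F we have {A, C}⁺ = {A, C, E, F}; {A, C} is not a superkey, so BCNF fails.
F, H → C, G determines the non-prime attribute {G} from a non-superkey — 3NF is violated.
Since {A, C} ⊂ {A, B, C} and {A, C}⁺ ⊇ {E} with {E} non-prime, there is a partial dependency; 2NF fails.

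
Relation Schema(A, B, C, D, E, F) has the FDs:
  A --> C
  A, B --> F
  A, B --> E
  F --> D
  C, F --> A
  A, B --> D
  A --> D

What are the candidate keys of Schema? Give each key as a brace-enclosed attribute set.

Attributes never on any right-hand side: {B} — every candidate key must contain it.
Closure of {A, B} is {A, B, C, D, E, F}, the whole schema; {A, B} is a candidate key.
Closure of {B, C, F} is {A, B, C, D, E, F}, the whole schema; {B, C, F} is a candidate key.
No proper subset of any of these is a key, and no other minimal superkey exists.

{A, B}, {B, C, F}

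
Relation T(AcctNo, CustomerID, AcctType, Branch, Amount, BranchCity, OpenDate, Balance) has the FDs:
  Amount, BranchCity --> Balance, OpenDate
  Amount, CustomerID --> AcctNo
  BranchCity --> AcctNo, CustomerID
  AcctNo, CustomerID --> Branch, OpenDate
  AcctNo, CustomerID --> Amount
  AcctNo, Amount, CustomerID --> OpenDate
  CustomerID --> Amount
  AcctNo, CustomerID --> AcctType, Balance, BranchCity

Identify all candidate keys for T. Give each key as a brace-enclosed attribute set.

{BranchCity}, {CustomerID}

{BranchCity}⁺ = {AcctNo, AcctType, Amount, Balance, Branch, BranchCity, CustomerID, OpenDate} — all of the relation — so {BranchCity} is a candidate key.
{CustomerID}⁺ = {AcctNo, AcctType, Amount, Balance, Branch, BranchCity, CustomerID, OpenDate} — all of the relation — so {CustomerID} is a candidate key.
These are minimal and exhaustive — every other superkey contains one of them.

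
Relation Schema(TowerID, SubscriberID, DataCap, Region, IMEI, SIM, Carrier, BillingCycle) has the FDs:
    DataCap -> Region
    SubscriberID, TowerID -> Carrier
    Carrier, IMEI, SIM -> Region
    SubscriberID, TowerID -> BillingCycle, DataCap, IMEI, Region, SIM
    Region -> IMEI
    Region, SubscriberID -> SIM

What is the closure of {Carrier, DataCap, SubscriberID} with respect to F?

Start with {Carrier, DataCap, SubscriberID}.
DataCap -> Region applies; add {Region} → now {Carrier, DataCap, Region, SubscriberID}.
Region -> IMEI applies; add {IMEI} → now {Carrier, DataCap, IMEI, Region, SubscriberID}.
Region, SubscriberID -> SIM applies; add {SIM} → now {Carrier, DataCap, IMEI, Region, SIM, SubscriberID}.
No further FD applies.

{Carrier, DataCap, IMEI, Region, SIM, SubscriberID}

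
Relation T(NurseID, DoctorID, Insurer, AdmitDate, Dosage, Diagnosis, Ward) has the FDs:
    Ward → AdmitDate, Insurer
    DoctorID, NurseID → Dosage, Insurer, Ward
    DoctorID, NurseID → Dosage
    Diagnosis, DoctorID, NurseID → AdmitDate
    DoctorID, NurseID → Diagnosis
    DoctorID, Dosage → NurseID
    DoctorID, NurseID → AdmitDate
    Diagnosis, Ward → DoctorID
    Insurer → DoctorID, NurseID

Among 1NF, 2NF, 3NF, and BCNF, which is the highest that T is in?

BCNF

Candidate keys: {DoctorID, Dosage}, {DoctorID, NurseID}, {Insurer}, {Ward}. Prime attributes: {DoctorID, Dosage, Insurer, NurseID, Ward}.
Each dependency's left side is a superkey — BCNF holds.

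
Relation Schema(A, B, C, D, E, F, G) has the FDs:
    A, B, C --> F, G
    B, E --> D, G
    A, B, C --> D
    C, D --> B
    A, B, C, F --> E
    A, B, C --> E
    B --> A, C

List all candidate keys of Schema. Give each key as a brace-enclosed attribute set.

{B}, {C, D}

Closure of {B} is {A, B, C, D, E, F, G}, the whole schema; {B} is a candidate key.
Closure of {C, D} is {A, B, C, D, E, F, G}, the whole schema; {C, D} is a candidate key.
Any other superkey properly contains one of these, so there are no further candidate keys.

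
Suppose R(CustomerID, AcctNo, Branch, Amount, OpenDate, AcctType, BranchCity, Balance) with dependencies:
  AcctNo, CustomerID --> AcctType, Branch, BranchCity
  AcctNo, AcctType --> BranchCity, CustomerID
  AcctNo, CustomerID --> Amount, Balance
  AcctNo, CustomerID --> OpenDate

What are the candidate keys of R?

Attributes never on any right-hand side: {AcctNo} — every candidate key must contain it.
Closure of {AcctNo, AcctType} is {AcctNo, AcctType, Amount, Balance, Branch, BranchCity, CustomerID, OpenDate}, the whole schema; {AcctNo, AcctType} is a candidate key.
Closure of {AcctNo, CustomerID} is {AcctNo, AcctType, Amount, Balance, Branch, BranchCity, CustomerID, OpenDate}, the whole schema; {AcctNo, CustomerID} is a candidate key.
No proper subset of any of these is a key, and no other minimal superkey exists.

{AcctNo, AcctType}, {AcctNo, CustomerID}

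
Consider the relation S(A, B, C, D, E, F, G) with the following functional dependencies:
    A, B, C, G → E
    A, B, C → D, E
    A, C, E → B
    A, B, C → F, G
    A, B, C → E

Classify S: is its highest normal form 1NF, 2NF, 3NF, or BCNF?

BCNF

Candidate keys: {A, B, C}, {A, C, E}. Prime attributes: {A, B, C, E}.
Each dependency's left side is a superkey — BCNF holds.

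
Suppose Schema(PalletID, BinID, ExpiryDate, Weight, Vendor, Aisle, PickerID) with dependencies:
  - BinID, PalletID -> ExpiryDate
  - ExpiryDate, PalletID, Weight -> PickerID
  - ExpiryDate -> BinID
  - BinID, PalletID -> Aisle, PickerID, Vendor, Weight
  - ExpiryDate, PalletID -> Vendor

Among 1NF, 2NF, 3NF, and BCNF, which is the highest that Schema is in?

Candidate keys: {BinID, PalletID}, {ExpiryDate, PalletID}. Prime attributes: {BinID, ExpiryDate, PalletID}.
For ExpiryDate -> BinID we have {ExpiryDate}⁺ = {BinID, ExpiryDate}; {ExpiryDate} is not a superkey, so BCNF fails.
Its right-hand attributes {BinID} are all prime, as are those of every other non-superkey FD — the relation is in 3NF.

3NF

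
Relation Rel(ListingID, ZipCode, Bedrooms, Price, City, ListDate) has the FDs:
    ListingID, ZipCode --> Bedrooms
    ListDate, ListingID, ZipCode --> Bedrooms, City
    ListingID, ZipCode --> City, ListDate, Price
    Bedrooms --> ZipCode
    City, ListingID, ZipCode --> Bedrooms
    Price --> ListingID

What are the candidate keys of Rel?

{Bedrooms, ListingID}, {Bedrooms, Price}, {ListingID, ZipCode}, {Price, ZipCode}

{Bedrooms, ListingID} is a candidate key since {Bedrooms, ListingID}⁺ = {Bedrooms, City, ListDate, ListingID, Price, ZipCode} covers every attribute.
{Bedrooms, Price} is a candidate key since {Bedrooms, Price}⁺ = {Bedrooms, City, ListDate, ListingID, Price, ZipCode} covers every attribute.
{ListingID, ZipCode} is a candidate key since {ListingID, ZipCode}⁺ = {Bedrooms, City, ListDate, ListingID, Price, ZipCode} covers every attribute.
{Price, ZipCode} is a candidate key since {Price, ZipCode}⁺ = {Bedrooms, City, ListDate, ListingID, Price, ZipCode} covers every attribute.
No proper subset of any of these is a key, and no other minimal superkey exists.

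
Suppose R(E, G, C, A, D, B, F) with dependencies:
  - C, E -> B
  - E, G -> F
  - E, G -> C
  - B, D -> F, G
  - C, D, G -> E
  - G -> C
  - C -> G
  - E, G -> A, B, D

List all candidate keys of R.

{B, D}, {C, D}, {C, E}, {D, G}, {E, G}

Closure of {B, D} is {A, B, C, D, E, F, G}, the whole schema; {B, D} is a candidate key.
Closure of {C, D} is {A, B, C, D, E, F, G}, the whole schema; {C, D} is a candidate key.
Closure of {C, E} is {A, B, C, D, E, F, G}, the whole schema; {C, E} is a candidate key.
Closure of {D, G} is {A, B, C, D, E, F, G}, the whole schema; {D, G} is a candidate key.
Closure of {E, G} is {A, B, C, D, E, F, G}, the whole schema; {E, G} is a candidate key.
Any other superkey properly contains one of these, so there are no further candidate keys.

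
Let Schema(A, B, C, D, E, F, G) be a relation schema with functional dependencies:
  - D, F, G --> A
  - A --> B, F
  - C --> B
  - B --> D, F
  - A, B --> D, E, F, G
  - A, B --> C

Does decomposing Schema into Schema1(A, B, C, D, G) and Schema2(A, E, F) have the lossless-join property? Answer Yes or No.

Common attributes: {A}; their closure is {A, B, C, D, E, F, G}.
This includes all of Schema1, so the common attributes are a superkey of Schema1 — the join is lossless.

Yes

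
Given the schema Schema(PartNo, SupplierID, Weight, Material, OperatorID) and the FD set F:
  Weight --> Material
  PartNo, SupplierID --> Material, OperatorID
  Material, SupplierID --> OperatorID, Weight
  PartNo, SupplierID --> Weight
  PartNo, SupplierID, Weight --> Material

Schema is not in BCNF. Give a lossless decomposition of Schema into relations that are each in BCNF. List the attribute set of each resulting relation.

Candidate key of the original relation: {PartNo, SupplierID}.
Within {Material, OperatorID, PartNo, SupplierID, Weight}: {Weight}⁺ ∩ {Material, OperatorID, PartNo, SupplierID, Weight} = {Material, Weight}, not the whole set, so Weight --> Material violates BCNF; decompose into {Material, Weight} and {OperatorID, PartNo, SupplierID, Weight}.
{Material, Weight} has no BCNF violation.
Within {OperatorID, PartNo, SupplierID, Weight}: {SupplierID, Weight}⁺ ∩ {OperatorID, PartNo, SupplierID, Weight} = {OperatorID, SupplierID, Weight}, not the whole set, so SupplierID, Weight --> OperatorID violates BCNF; decompose into {OperatorID, SupplierID, Weight} and {PartNo, SupplierID, Weight}.
{OperatorID, SupplierID, Weight} has no BCNF violation.
{PartNo, SupplierID, Weight} has no BCNF violation.

{Material, Weight}; {OperatorID, SupplierID, Weight}; {PartNo, SupplierID, Weight}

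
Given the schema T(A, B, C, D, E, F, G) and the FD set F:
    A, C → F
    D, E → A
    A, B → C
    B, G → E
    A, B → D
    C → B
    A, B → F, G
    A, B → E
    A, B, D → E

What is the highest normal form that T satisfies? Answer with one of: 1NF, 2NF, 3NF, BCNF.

3NF

Candidate keys: {A, B}, {A, C}, {B, D, E}, {B, D, G}, {C, D, E}, {C, D, G}. Prime attributes: {A, B, C, D, E, G}.
D, E → A breaks BCNF: {D, E}⁺ = {A, D, E}, so {D, E} is not a superkey.
Its right-hand attributes {A} are all prime, as are those of every other non-superkey FD — the relation is in 3NF.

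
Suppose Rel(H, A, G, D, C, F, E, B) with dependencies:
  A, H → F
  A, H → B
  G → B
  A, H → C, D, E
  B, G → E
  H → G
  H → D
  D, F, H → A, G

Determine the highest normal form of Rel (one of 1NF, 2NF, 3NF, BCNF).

1NF

Candidate keys: {A, H}, {F, H}. Prime attributes: {A, F, H}.
For G → B we have {G}⁺ = {B, E, G}; {G} is not a superkey, so BCNF fails.
Because {B} is non-prime and the left side of G → B is not a superkey, the relation is not in 3NF.
{H} is a proper subset of the key {A, H}, and {H}⁺ contains the non-prime attributes {B, D, E, G} — a partial dependency, so 2NF is violated.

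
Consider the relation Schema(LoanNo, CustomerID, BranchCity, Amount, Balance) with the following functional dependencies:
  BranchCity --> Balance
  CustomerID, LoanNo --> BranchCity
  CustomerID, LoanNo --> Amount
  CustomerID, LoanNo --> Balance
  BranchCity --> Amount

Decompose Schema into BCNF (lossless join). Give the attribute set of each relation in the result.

{Amount, Balance, BranchCity}; {BranchCity, CustomerID, LoanNo}

Candidate key of the original relation: {CustomerID, LoanNo}.
Within {Amount, Balance, BranchCity, CustomerID, LoanNo}: {BranchCity}⁺ ∩ {Amount, Balance, BranchCity, CustomerID, LoanNo} = {Amount, Balance, BranchCity}, not the whole set, so BranchCity --> Amount, Balance violates BCNF; decompose into {Amount, Balance, BranchCity} and {BranchCity, CustomerID, LoanNo}.
{Amount, Balance, BranchCity} has no BCNF violation.
{BranchCity, CustomerID, LoanNo} has no BCNF violation.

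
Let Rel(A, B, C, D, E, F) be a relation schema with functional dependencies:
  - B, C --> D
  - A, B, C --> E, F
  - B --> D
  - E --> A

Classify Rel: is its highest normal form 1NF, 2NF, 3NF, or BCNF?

Candidate keys: {A, B, C}, {B, C, E}. Prime attributes: {A, B, C, E}.
B, C --> D breaks BCNF: {B, C}⁺ = {B, C, D}, so {B, C} is not a superkey.
B, C --> D determines the non-prime attribute {D} from a non-superkey — 3NF is violated.
Since {B} ⊂ {A, B, C} and {B}⁺ ⊇ {D} with {D} non-prime, there is a partial dependency; 2NF fails.

1NF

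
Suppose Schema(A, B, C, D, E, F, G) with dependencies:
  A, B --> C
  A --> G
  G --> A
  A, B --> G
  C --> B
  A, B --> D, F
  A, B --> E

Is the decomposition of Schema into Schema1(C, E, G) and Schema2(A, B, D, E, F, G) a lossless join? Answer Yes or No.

No

Common attributes: {E, G}; their closure is {A, E, G}.
The closure covers neither Schema1 nor Schema2 entirely; the join is not lossless.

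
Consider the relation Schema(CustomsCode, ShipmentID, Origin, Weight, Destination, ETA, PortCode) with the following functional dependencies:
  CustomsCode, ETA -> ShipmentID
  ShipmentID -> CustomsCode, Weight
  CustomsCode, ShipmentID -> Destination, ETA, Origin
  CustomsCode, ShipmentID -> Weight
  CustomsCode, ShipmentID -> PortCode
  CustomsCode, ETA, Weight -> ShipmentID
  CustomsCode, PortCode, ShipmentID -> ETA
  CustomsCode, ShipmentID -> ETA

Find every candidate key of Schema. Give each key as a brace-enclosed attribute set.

Closure of {ShipmentID} is {CustomsCode, Destination, ETA, Origin, PortCode, ShipmentID, Weight}, the whole schema; {ShipmentID} is a candidate key.
Closure of {CustomsCode, ETA} is {CustomsCode, Destination, ETA, Origin, PortCode, ShipmentID, Weight}, the whole schema; {CustomsCode, ETA} is a candidate key.
No proper subset of any of these is a key, and no other minimal superkey exists.

{CustomsCode, ETA}, {ShipmentID}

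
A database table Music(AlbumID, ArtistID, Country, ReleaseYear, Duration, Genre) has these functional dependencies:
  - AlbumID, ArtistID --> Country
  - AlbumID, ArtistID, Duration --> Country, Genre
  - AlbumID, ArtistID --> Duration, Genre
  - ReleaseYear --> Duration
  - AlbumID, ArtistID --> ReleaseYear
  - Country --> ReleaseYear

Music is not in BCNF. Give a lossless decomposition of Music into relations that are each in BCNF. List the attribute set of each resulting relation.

{AlbumID, ArtistID, Country, Genre}; {Country, ReleaseYear}; {Duration, ReleaseYear}

Candidate key of the original relation: {AlbumID, ArtistID}.
Within {AlbumID, ArtistID, Country, Duration, Genre, ReleaseYear}: {ReleaseYear}⁺ ∩ {AlbumID, ArtistID, Country, Duration, Genre, ReleaseYear} = {Duration, ReleaseYear}, not the whole set, so ReleaseYear --> Duration violates BCNF; decompose into {Duration, ReleaseYear} and {AlbumID, ArtistID, Country, Genre, ReleaseYear}.
{Duration, ReleaseYear} has no BCNF violation.
Within {AlbumID, ArtistID, Country, Genre, ReleaseYear}: {Country}⁺ ∩ {AlbumID, ArtistID, Country, Genre, ReleaseYear} = {Country, ReleaseYear}, not the whole set, so Country --> ReleaseYear violates BCNF; decompose into {Country, ReleaseYear} and {AlbumID, ArtistID, Country, Genre}.
{Country, ReleaseYear} has no BCNF violation.
{AlbumID, ArtistID, Country, Genre} has no BCNF violation.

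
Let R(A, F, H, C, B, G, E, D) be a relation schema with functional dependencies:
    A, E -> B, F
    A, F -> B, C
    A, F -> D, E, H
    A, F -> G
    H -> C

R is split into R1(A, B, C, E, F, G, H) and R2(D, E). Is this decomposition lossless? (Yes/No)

R1 ∩ R2 = {E}; its closure under F is {E}.
Neither R1 nor R2 is contained in that closure, so the decomposition is lossy.

No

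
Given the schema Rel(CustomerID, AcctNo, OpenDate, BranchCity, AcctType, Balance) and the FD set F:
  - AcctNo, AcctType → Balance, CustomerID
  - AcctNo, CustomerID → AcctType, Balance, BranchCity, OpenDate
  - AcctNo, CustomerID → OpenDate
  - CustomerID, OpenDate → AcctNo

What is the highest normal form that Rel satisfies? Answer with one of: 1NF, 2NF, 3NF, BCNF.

BCNF

Candidate keys: {AcctNo, AcctType}, {AcctNo, CustomerID}, {CustomerID, OpenDate}. Prime attributes: {AcctNo, AcctType, CustomerID, OpenDate}.
Every FD has a superkey on the left, so the relation is in BCNF.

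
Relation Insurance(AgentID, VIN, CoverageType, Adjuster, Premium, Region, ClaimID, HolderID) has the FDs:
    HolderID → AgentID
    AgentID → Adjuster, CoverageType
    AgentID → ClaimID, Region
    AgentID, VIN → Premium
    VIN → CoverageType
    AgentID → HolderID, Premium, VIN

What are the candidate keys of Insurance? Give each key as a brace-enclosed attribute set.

{AgentID}, {HolderID}

{AgentID} is a candidate key since {AgentID}⁺ = {Adjuster, AgentID, ClaimID, CoverageType, HolderID, Premium, Region, VIN} covers every attribute.
{HolderID} is a candidate key since {HolderID}⁺ = {Adjuster, AgentID, ClaimID, CoverageType, HolderID, Premium, Region, VIN} covers every attribute.
No proper subset of any of these is a key, and no other minimal superkey exists.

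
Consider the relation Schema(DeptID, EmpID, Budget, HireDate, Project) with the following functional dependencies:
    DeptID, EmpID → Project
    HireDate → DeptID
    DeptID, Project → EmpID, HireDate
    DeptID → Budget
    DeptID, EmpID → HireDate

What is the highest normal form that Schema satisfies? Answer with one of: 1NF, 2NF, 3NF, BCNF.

Candidate keys: {DeptID, EmpID}, {DeptID, Project}, {EmpID, HireDate}, {HireDate, Project}. Prime attributes: {DeptID, EmpID, HireDate, Project}.
For HireDate → DeptID we have {HireDate}⁺ = {Budget, DeptID, HireDate}; {HireDate} is not a superkey, so BCNF fails.
DeptID → Budget determines the non-prime attribute {Budget} from a non-superkey — 3NF is violated.
{DeptID} is a proper subset of the key {DeptID, EmpID}, and {DeptID}⁺ contains the non-prime attribute {Budget} — a partial dependency, so 2NF is violated.

1NF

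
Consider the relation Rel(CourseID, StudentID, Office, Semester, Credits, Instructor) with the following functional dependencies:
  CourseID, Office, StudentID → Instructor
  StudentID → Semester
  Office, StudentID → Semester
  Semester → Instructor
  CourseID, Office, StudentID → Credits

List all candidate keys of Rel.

{CourseID, Office, StudentID}

Attributes never on any right-hand side: {CourseID, Office, StudentID} — every candidate key must contain all of them.
{CourseID, Office, StudentID}⁺ = {CourseID, Credits, Instructor, Office, Semester, StudentID}, which is every attribute, so {CourseID, Office, StudentID} is a candidate key.
Every other attribute set either contains this one or has a smaller closure.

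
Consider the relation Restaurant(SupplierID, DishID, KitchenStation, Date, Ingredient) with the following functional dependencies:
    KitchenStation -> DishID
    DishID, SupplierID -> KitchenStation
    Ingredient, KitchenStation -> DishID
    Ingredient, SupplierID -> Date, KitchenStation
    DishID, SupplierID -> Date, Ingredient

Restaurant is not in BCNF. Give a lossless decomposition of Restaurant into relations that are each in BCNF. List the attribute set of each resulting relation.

{Date, Ingredient, KitchenStation, SupplierID}; {DishID, KitchenStation}

Candidate keys of the original relation: {DishID, SupplierID}, {Ingredient, SupplierID}, {KitchenStation, SupplierID}.
In {Date, DishID, Ingredient, KitchenStation, SupplierID}, {KitchenStation} is not a superkey ({KitchenStation}⁺ restricted to this set is {DishID, KitchenStation}), so split on KitchenStation -> DishID into {DishID, KitchenStation} and {Date, Ingredient, KitchenStation, SupplierID}.
{DishID, KitchenStation} is in BCNF.
{Date, Ingredient, KitchenStation, SupplierID} is in BCNF.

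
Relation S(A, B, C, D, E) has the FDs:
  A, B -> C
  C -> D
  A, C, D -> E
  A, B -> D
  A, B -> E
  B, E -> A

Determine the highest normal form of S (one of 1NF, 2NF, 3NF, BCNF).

2NF

Candidate keys: {A, B}, {B, E}. Prime attributes: {A, B, E}.
C -> D breaks BCNF: {C}⁺ = {C, D}, so {C} is not a superkey.
C -> D determines the non-prime attribute {D} from a non-superkey — 3NF is violated.
No non-prime attribute depends on a proper subset of any candidate key, so 2NF holds.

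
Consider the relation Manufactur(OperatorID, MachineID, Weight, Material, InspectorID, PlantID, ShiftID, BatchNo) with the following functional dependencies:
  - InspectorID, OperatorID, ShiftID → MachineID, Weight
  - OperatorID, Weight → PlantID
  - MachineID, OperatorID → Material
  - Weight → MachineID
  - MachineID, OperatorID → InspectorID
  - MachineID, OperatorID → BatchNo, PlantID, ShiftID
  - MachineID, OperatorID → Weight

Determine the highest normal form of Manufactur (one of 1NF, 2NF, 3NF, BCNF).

Candidate keys: {InspectorID, OperatorID, ShiftID}, {MachineID, OperatorID}, {OperatorID, Weight}. Prime attributes: {InspectorID, MachineID, OperatorID, ShiftID, Weight}.
Weight → MachineID: {Weight}⁺ = {MachineID, Weight}, which is not all of the attributes, so the left side is not a superkey — BCNF is violated.
Since {MachineID} ⊆ prime attributes and every other non-superkey FD also has a prime right side, the schema is in 3NF.

3NF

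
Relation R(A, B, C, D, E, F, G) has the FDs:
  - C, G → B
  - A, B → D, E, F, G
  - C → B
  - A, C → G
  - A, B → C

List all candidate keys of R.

{A} never appears on the right of any FD, so every key must include it.
Closure of {A, B} is {A, B, C, D, E, F, G}, the whole schema; {A, B} is a candidate key.
Closure of {A, C} is {A, B, C, D, E, F, G}, the whole schema; {A, C} is a candidate key.
These are minimal and exhaustive — every other superkey contains one of them.

{A, B}, {A, C}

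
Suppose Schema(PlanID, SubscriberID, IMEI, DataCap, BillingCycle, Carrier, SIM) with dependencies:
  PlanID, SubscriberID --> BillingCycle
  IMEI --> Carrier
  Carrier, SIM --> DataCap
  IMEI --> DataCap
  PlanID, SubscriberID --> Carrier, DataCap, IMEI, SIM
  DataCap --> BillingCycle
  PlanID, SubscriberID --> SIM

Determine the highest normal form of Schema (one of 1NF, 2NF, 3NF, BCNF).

2NF

Candidate key: {PlanID, SubscriberID}. Prime attributes: {PlanID, SubscriberID}.
IMEI --> Carrier: {IMEI}⁺ = {BillingCycle, Carrier, DataCap, IMEI}, which is not all of the attributes, so the left side is not a superkey — BCNF is violated.
IMEI --> Carrier determines the non-prime attribute {Carrier} from a non-superkey — 3NF is violated.
No proper subset of a key has a non-prime attribute in its closure, so there is no partial dependency; 2NF holds.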